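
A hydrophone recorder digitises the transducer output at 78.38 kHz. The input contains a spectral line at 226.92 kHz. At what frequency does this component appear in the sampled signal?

8.22 kHz

226.92 kHz mod fs = 70.16 kHz.
70.16 kHz > fs/2 = 39.19 kHz, folds to fs − 70.16 kHz = 8.22 kHz.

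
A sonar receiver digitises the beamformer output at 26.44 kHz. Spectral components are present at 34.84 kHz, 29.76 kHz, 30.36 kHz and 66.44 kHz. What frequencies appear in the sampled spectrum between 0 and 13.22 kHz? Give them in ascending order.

fs/2 = 13.22 kHz.
34.84 kHz mod fs = 8.4 kHz.
8.4 kHz ≤ fs/2 = 13.22 kHz, appears at 8.4 kHz.
29.76 kHz mod fs = 3.32 kHz.
3.32 kHz ≤ fs/2 = 13.22 kHz, appears at 3.32 kHz.
30.36 kHz mod fs = 3.92 kHz.
3.92 kHz ≤ fs/2 = 13.22 kHz, appears at 3.92 kHz.
66.44 kHz mod fs = 13.56 kHz.
13.56 kHz > fs/2 = 13.22 kHz, folds to fs − 13.56 kHz = 12.88 kHz.
Distinct values: {3.32 kHz, 3.92 kHz, 8.4 kHz, 12.88 kHz}.

3.32 kHz, 3.92 kHz, 8.4 kHz, 12.88 kHz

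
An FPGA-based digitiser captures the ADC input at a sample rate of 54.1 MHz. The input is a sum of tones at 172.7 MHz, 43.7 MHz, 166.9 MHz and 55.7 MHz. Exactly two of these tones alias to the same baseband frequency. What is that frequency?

fs/2 = 27.05 MHz.
172.7 MHz mod fs = 10.4 MHz.
10.4 MHz ≤ fs/2 = 27.05 MHz, appears at 10.4 MHz.
43.7 MHz > fs/2 = 27.05 MHz, folds to fs − 43.7 MHz = 10.4 MHz.
166.9 MHz mod fs = 4.6 MHz.
4.6 MHz ≤ fs/2 = 27.05 MHz, appears at 4.6 MHz.
55.7 MHz mod fs = 1.6 MHz.
1.6 MHz ≤ fs/2 = 27.05 MHz, appears at 1.6 MHz.
43.7 MHz and 172.7 MHz both map to 10.4 MHz.

10.4 MHz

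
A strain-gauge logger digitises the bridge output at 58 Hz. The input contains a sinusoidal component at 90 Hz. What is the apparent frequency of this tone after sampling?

26 Hz

90 Hz mod fs = 32 Hz.
32 Hz > fs/2 = 29 Hz, folds to fs − 32 Hz = 26 Hz.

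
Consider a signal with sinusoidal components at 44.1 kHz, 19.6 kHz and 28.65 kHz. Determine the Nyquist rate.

88.2 kHz

Highest-frequency component: 44.1 kHz.
Nyquist rate = 2 × 44.1 kHz = 88.2 kHz.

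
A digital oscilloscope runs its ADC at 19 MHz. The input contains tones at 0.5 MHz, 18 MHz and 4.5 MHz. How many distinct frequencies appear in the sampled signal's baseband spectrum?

3

fs/2 = 9.5 MHz.
0.5 MHz ≤ fs/2 = 9.5 MHz, passes unchanged.
18 MHz > fs/2 = 9.5 MHz, folds to fs − 18 MHz = 1 MHz.
4.5 MHz ≤ fs/2 = 9.5 MHz, passes unchanged.
Distinct values: {0.5 MHz, 1 MHz, 4.5 MHz} → 3.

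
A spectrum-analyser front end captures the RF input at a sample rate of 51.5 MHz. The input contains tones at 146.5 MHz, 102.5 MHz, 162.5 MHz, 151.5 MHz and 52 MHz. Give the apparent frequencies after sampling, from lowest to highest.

fs/2 = 25.75 MHz.
146.5 MHz mod fs = 43.5 MHz.
43.5 MHz > fs/2 = 25.75 MHz, folds to fs − 43.5 MHz = 8 MHz.
102.5 MHz mod fs = 51 MHz.
51 MHz > fs/2 = 25.75 MHz, folds to fs − 51 MHz = 0.5 MHz.
162.5 MHz mod fs = 8 MHz.
8 MHz ≤ fs/2 = 25.75 MHz, appears at 8 MHz.
151.5 MHz mod fs = 48.5 MHz.
48.5 MHz > fs/2 = 25.75 MHz, folds to fs − 48.5 MHz = 3 MHz.
52 MHz mod fs = 0.5 MHz.
0.5 MHz ≤ fs/2 = 25.75 MHz, appears at 0.5 MHz.
Distinct values: {0.5 MHz, 3 MHz, 8 MHz}.

0.5 MHz, 3 MHz, 8 MHz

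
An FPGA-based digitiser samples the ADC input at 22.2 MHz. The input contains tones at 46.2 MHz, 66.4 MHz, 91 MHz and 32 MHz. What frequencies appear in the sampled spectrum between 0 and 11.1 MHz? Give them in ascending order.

0.2 MHz, 1.8 MHz, 2.2 MHz, 9.8 MHz

fs/2 = 11.1 MHz.
46.2 MHz mod fs = 1.8 MHz.
1.8 MHz ≤ fs/2 = 11.1 MHz, appears at 1.8 MHz.
66.4 MHz mod fs = 22 MHz.
22 MHz > fs/2 = 11.1 MHz, folds to fs − 22 MHz = 0.2 MHz.
91 MHz mod fs = 2.2 MHz.
2.2 MHz ≤ fs/2 = 11.1 MHz, appears at 2.2 MHz.
32 MHz mod fs = 9.8 MHz.
9.8 MHz ≤ fs/2 = 11.1 MHz, appears at 9.8 MHz.
Distinct values: {0.2 MHz, 1.8 MHz, 2.2 MHz, 9.8 MHz}.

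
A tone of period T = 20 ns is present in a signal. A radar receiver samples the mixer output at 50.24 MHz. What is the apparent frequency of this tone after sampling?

0.24 MHz

T = 20 ns → f = 1/T = 50 MHz.
50 MHz > fs/2 = 25.12 MHz, folds to fs − 50 MHz = 0.24 MHz.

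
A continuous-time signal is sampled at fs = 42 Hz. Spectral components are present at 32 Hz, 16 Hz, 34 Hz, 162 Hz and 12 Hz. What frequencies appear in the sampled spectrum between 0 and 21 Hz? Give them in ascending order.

6 Hz, 8 Hz, 10 Hz, 12 Hz, 16 Hz

fs/2 = 21 Hz.
32 Hz > fs/2 = 21 Hz, folds to fs − 32 Hz = 10 Hz.
16 Hz ≤ fs/2 = 21 Hz, passes unchanged.
34 Hz > fs/2 = 21 Hz, folds to fs − 34 Hz = 8 Hz.
162 Hz mod fs = 36 Hz.
36 Hz > fs/2 = 21 Hz, folds to fs − 36 Hz = 6 Hz.
12 Hz ≤ fs/2 = 21 Hz, passes unchanged.
Distinct values: {6 Hz, 8 Hz, 10 Hz, 12 Hz, 16 Hz}.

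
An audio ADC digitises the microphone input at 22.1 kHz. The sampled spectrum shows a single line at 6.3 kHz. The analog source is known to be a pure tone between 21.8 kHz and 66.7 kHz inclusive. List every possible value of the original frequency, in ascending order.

Frequencies that alias to 6.3 kHz are k·fs ± 6.3 kHz for integer k ≥ 0.
k=0: 6.3 kHz.
k=1: 15.8 kHz, 28.4 kHz.
k=2: 37.9 kHz, 50.5 kHz.
k=3: 60 kHz, 72.6 kHz.
k=4: 82.1 kHz, 94.7 kHz.
Within [21.8 kHz, 66.7 kHz]: 28.4 kHz, 37.9 kHz, 50.5 kHz, 60 kHz.

28.4 kHz, 37.9 kHz, 50.5 kHz, 60 kHz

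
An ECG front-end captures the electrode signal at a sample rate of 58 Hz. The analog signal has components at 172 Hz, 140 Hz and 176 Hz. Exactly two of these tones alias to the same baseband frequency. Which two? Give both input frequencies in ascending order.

fs/2 = 29 Hz.
172 Hz mod fs = 56 Hz.
56 Hz > fs/2 = 29 Hz, folds to fs − 56 Hz = 2 Hz.
140 Hz mod fs = 24 Hz.
24 Hz ≤ fs/2 = 29 Hz, appears at 24 Hz.
176 Hz mod fs = 2 Hz.
2 Hz ≤ fs/2 = 29 Hz, appears at 2 Hz.
172 Hz and 176 Hz both map to 2 Hz.

172 Hz, 176 Hz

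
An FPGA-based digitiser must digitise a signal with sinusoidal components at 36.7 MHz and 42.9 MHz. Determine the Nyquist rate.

85.8 MHz

Highest-frequency component: 42.9 MHz.
Nyquist rate = 2 × 42.9 MHz = 85.8 MHz.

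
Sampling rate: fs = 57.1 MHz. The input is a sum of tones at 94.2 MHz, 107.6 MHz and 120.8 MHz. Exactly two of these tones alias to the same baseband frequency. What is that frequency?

fs/2 = 28.55 MHz.
94.2 MHz mod fs = 37.1 MHz.
37.1 MHz > fs/2 = 28.55 MHz, folds to fs − 37.1 MHz = 20 MHz.
107.6 MHz mod fs = 50.5 MHz.
50.5 MHz > fs/2 = 28.55 MHz, folds to fs − 50.5 MHz = 6.6 MHz.
120.8 MHz mod fs = 6.6 MHz.
6.6 MHz ≤ fs/2 = 28.55 MHz, appears at 6.6 MHz.
107.6 MHz and 120.8 MHz both map to 6.6 MHz.

6.6 MHz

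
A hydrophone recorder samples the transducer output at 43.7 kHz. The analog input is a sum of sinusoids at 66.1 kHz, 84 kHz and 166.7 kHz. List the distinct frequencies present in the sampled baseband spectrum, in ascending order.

3.4 kHz, 8.1 kHz, 21.3 kHz

fs/2 = 21.85 kHz.
66.1 kHz mod fs = 22.4 kHz.
22.4 kHz > fs/2 = 21.85 kHz, folds to fs − 22.4 kHz = 21.3 kHz.
84 kHz mod fs = 40.3 kHz.
40.3 kHz > fs/2 = 21.85 kHz, folds to fs − 40.3 kHz = 3.4 kHz.
166.7 kHz mod fs = 35.6 kHz.
35.6 kHz > fs/2 = 21.85 kHz, folds to fs − 35.6 kHz = 8.1 kHz.
Distinct values: {3.4 kHz, 8.1 kHz, 21.3 kHz}.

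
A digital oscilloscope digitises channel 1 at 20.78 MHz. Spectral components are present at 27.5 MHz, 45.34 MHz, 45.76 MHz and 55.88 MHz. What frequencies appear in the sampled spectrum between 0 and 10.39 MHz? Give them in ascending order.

fs/2 = 10.39 MHz.
27.5 MHz mod fs = 6.72 MHz.
6.72 MHz ≤ fs/2 = 10.39 MHz, appears at 6.72 MHz.
45.34 MHz mod fs = 3.78 MHz.
3.78 MHz ≤ fs/2 = 10.39 MHz, appears at 3.78 MHz.
45.76 MHz mod fs = 4.2 MHz.
4.2 MHz ≤ fs/2 = 10.39 MHz, appears at 4.2 MHz.
55.88 MHz mod fs = 14.32 MHz.
14.32 MHz > fs/2 = 10.39 MHz, folds to fs − 14.32 MHz = 6.46 MHz.
Distinct values: {3.78 MHz, 4.2 MHz, 6.46 MHz, 6.72 MHz}.

3.78 MHz, 4.2 MHz, 6.46 MHz, 6.72 MHz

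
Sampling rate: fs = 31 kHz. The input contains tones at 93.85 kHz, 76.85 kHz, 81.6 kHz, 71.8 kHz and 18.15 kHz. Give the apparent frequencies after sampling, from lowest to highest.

0.85 kHz, 9.8 kHz, 11.4 kHz, 12.85 kHz, 14.85 kHz

fs/2 = 15.5 kHz.
93.85 kHz mod fs = 0.85 kHz.
0.85 kHz ≤ fs/2 = 15.5 kHz, appears at 0.85 kHz.
76.85 kHz mod fs = 14.85 kHz.
14.85 kHz ≤ fs/2 = 15.5 kHz, appears at 14.85 kHz.
81.6 kHz mod fs = 19.6 kHz.
19.6 kHz > fs/2 = 15.5 kHz, folds to fs − 19.6 kHz = 11.4 kHz.
71.8 kHz mod fs = 9.8 kHz.
9.8 kHz ≤ fs/2 = 15.5 kHz, appears at 9.8 kHz.
18.15 kHz > fs/2 = 15.5 kHz, folds to fs − 18.15 kHz = 12.85 kHz.
Distinct values: {0.85 kHz, 9.8 kHz, 11.4 kHz, 12.85 kHz, 14.85 kHz}.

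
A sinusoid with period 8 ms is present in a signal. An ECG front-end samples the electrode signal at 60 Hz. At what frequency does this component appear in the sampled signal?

T = 8 ms → f = 1/T = 125 Hz.
125 Hz mod fs = 5 Hz.
5 Hz ≤ fs/2 = 30 Hz, appears at 5 Hz.

5 Hz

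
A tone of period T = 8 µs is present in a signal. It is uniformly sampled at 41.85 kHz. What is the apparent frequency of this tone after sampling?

T = 8 µs → f = 1/T = 125 kHz.
125 kHz mod fs = 41.3 kHz.
41.3 kHz > fs/2 = 20.925 kHz, folds to fs − 41.3 kHz = 0.55 kHz.

0.55 kHz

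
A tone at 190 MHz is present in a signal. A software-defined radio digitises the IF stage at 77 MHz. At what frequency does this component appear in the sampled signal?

36 MHz

190 MHz mod fs = 36 MHz.
36 MHz ≤ fs/2 = 38.5 MHz, appears at 36 MHz.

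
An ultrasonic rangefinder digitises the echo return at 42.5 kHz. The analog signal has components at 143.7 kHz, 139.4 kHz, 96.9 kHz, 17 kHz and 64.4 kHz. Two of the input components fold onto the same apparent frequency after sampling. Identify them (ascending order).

96.9 kHz, 139.4 kHz

fs/2 = 21.25 kHz.
143.7 kHz mod fs = 16.2 kHz.
16.2 kHz ≤ fs/2 = 21.25 kHz, appears at 16.2 kHz.
139.4 kHz mod fs = 11.9 kHz.
11.9 kHz ≤ fs/2 = 21.25 kHz, appears at 11.9 kHz.
96.9 kHz mod fs = 11.9 kHz.
11.9 kHz ≤ fs/2 = 21.25 kHz, appears at 11.9 kHz.
17 kHz ≤ fs/2 = 21.25 kHz, passes unchanged.
64.4 kHz mod fs = 21.9 kHz.
21.9 kHz > fs/2 = 21.25 kHz, folds to fs − 21.9 kHz = 20.6 kHz.
96.9 kHz and 139.4 kHz both map to 11.9 kHz.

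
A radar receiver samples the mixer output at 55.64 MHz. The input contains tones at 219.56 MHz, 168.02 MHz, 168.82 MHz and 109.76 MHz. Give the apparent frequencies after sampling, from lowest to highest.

1.1 MHz, 1.52 MHz, 1.9 MHz, 3 MHz

fs/2 = 27.82 MHz.
219.56 MHz mod fs = 52.64 MHz.
52.64 MHz > fs/2 = 27.82 MHz, folds to fs − 52.64 MHz = 3 MHz.
168.02 MHz mod fs = 1.1 MHz.
1.1 MHz ≤ fs/2 = 27.82 MHz, appears at 1.1 MHz.
168.82 MHz mod fs = 1.9 MHz.
1.9 MHz ≤ fs/2 = 27.82 MHz, appears at 1.9 MHz.
109.76 MHz mod fs = 54.12 MHz.
54.12 MHz > fs/2 = 27.82 MHz, folds to fs − 54.12 MHz = 1.52 MHz.
Distinct values: {1.1 MHz, 1.52 MHz, 1.9 MHz, 3 MHz}.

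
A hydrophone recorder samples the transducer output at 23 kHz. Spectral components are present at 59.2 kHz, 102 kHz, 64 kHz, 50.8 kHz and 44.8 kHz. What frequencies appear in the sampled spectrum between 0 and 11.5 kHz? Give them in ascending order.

fs/2 = 11.5 kHz.
59.2 kHz mod fs = 13.2 kHz.
13.2 kHz > fs/2 = 11.5 kHz, folds to fs − 13.2 kHz = 9.8 kHz.
102 kHz mod fs = 10 kHz.
10 kHz ≤ fs/2 = 11.5 kHz, appears at 10 kHz.
64 kHz mod fs = 18 kHz.
18 kHz > fs/2 = 11.5 kHz, folds to fs − 18 kHz = 5 kHz.
50.8 kHz mod fs = 4.8 kHz.
4.8 kHz ≤ fs/2 = 11.5 kHz, appears at 4.8 kHz.
44.8 kHz mod fs = 21.8 kHz.
21.8 kHz > fs/2 = 11.5 kHz, folds to fs − 21.8 kHz = 1.2 kHz.
Distinct values: {1.2 kHz, 4.8 kHz, 5 kHz, 9.8 kHz, 10 kHz}.

1.2 kHz, 4.8 kHz, 5 kHz, 9.8 kHz, 10 kHz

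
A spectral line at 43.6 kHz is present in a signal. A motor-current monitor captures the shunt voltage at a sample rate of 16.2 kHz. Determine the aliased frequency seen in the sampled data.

5 kHz

43.6 kHz mod fs = 11.2 kHz.
11.2 kHz > fs/2 = 8.1 kHz, folds to fs − 11.2 kHz = 5 kHz.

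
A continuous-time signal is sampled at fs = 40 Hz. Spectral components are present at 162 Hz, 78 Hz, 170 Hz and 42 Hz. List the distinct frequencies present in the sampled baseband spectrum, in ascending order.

2 Hz, 10 Hz

fs/2 = 20 Hz.
162 Hz mod fs = 2 Hz.
2 Hz ≤ fs/2 = 20 Hz, appears at 2 Hz.
78 Hz mod fs = 38 Hz.
38 Hz > fs/2 = 20 Hz, folds to fs − 38 Hz = 2 Hz.
170 Hz mod fs = 10 Hz.
10 Hz ≤ fs/2 = 20 Hz, appears at 10 Hz.
42 Hz mod fs = 2 Hz.
2 Hz ≤ fs/2 = 20 Hz, appears at 2 Hz.
Distinct values: {2 Hz, 10 Hz}.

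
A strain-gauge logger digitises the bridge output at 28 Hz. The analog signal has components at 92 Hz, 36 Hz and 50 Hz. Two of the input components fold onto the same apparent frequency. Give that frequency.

8 Hz

fs/2 = 14 Hz.
92 Hz mod fs = 8 Hz.
8 Hz ≤ fs/2 = 14 Hz, appears at 8 Hz.
36 Hz mod fs = 8 Hz.
8 Hz ≤ fs/2 = 14 Hz, appears at 8 Hz.
50 Hz mod fs = 22 Hz.
22 Hz > fs/2 = 14 Hz, folds to fs − 22 Hz = 6 Hz.
36 Hz and 92 Hz both map to 8 Hz.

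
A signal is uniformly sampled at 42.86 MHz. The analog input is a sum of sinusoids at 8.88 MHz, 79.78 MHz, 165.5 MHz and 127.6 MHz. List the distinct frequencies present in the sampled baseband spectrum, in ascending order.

0.98 MHz, 5.94 MHz, 8.88 MHz

fs/2 = 21.43 MHz.
8.88 MHz ≤ fs/2 = 21.43 MHz, passes unchanged.
79.78 MHz mod fs = 36.92 MHz.
36.92 MHz > fs/2 = 21.43 MHz, folds to fs − 36.92 MHz = 5.94 MHz.
165.5 MHz mod fs = 36.92 MHz.
36.92 MHz > fs/2 = 21.43 MHz, folds to fs − 36.92 MHz = 5.94 MHz.
127.6 MHz mod fs = 41.88 MHz.
41.88 MHz > fs/2 = 21.43 MHz, folds to fs − 41.88 MHz = 0.98 MHz.
Distinct values: {0.98 MHz, 5.94 MHz, 8.88 MHz}.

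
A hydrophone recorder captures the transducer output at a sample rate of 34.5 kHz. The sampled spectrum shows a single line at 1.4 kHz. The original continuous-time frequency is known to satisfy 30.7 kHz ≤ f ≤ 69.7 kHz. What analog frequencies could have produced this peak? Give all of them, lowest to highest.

33.1 kHz, 35.9 kHz, 67.6 kHz

Frequencies that alias to 1.4 kHz are k·fs ± 1.4 kHz for integer k ≥ 0.
k=0: 1.4 kHz.
k=1: 33.1 kHz, 35.9 kHz.
k=2: 67.6 kHz, 70.4 kHz.
k=3: 102.1 kHz, 104.9 kHz.
Within [30.7 kHz, 69.7 kHz]: 33.1 kHz, 35.9 kHz, 67.6 kHz.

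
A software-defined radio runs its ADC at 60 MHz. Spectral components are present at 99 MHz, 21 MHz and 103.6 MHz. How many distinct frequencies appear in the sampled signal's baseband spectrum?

fs/2 = 30 MHz.
99 MHz mod fs = 39 MHz.
39 MHz > fs/2 = 30 MHz, folds to fs − 39 MHz = 21 MHz.
21 MHz ≤ fs/2 = 30 MHz, passes unchanged.
103.6 MHz mod fs = 43.6 MHz.
43.6 MHz > fs/2 = 30 MHz, folds to fs − 43.6 MHz = 16.4 MHz.
Distinct values: {16.4 MHz, 21 MHz} → 2.

2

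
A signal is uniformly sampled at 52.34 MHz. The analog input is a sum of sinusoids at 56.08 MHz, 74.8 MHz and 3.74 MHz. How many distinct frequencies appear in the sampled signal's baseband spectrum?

fs/2 = 26.17 MHz.
56.08 MHz mod fs = 3.74 MHz.
3.74 MHz ≤ fs/2 = 26.17 MHz, appears at 3.74 MHz.
74.8 MHz mod fs = 22.46 MHz.
22.46 MHz ≤ fs/2 = 26.17 MHz, appears at 22.46 MHz.
3.74 MHz ≤ fs/2 = 26.17 MHz, passes unchanged.
Distinct values: {3.74 MHz, 22.46 MHz} → 2.

2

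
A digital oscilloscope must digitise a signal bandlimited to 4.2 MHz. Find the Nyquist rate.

8.4 MHz

Nyquist rate = 2 × 4.2 MHz = 8.4 MHz.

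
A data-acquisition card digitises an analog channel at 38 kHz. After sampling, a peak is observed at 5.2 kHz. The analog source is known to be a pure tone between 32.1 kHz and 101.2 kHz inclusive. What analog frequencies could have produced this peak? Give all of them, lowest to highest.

32.8 kHz, 43.2 kHz, 70.8 kHz, 81.2 kHz

Frequencies that alias to 5.2 kHz are k·fs ± 5.2 kHz for integer k ≥ 0.
k=0: 5.2 kHz.
k=1: 32.8 kHz, 43.2 kHz.
k=2: 70.8 kHz, 81.2 kHz.
k=3: 108.8 kHz, 119.2 kHz.
Within [32.1 kHz, 101.2 kHz]: 32.8 kHz, 43.2 kHz, 70.8 kHz, 81.2 kHz.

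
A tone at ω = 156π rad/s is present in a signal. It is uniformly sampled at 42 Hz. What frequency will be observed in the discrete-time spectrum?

ω = 156π rad/s → f = ω/(2π) = 78 Hz.
78 Hz mod fs = 36 Hz.
36 Hz > fs/2 = 21 Hz, folds to fs − 36 Hz = 6 Hz.

6 Hz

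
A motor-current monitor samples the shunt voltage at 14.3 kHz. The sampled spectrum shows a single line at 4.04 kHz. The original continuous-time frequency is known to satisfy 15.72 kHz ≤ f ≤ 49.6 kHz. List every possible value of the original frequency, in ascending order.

Frequencies that alias to 4.04 kHz are k·fs ± 4.04 kHz for integer k ≥ 0.
k=0: 4.04 kHz.
k=1: 10.26 kHz, 18.34 kHz.
k=2: 24.56 kHz, 32.64 kHz.
k=3: 38.86 kHz, 46.94 kHz.
k=4: 53.16 kHz, 61.24 kHz.
Within [15.72 kHz, 49.6 kHz]: 18.34 kHz, 24.56 kHz, 32.64 kHz, 38.86 kHz, 46.94 kHz.

18.34 kHz, 24.56 kHz, 32.64 kHz, 38.86 kHz, 46.94 kHz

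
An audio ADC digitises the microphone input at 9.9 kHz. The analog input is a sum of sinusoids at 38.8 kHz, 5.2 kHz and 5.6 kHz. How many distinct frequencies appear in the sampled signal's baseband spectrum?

fs/2 = 4.95 kHz.
38.8 kHz mod fs = 9.1 kHz.
9.1 kHz > fs/2 = 4.95 kHz, folds to fs − 9.1 kHz = 0.8 kHz.
5.2 kHz > fs/2 = 4.95 kHz, folds to fs − 5.2 kHz = 4.7 kHz.
5.6 kHz > fs/2 = 4.95 kHz, folds to fs − 5.6 kHz = 4.3 kHz.
Distinct values: {0.8 kHz, 4.3 kHz, 4.7 kHz} → 3.

3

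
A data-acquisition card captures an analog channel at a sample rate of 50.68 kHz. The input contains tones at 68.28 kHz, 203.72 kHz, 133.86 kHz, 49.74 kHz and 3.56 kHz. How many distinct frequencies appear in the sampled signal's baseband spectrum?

fs/2 = 25.34 kHz.
68.28 kHz mod fs = 17.6 kHz.
17.6 kHz ≤ fs/2 = 25.34 kHz, appears at 17.6 kHz.
203.72 kHz mod fs = 1 kHz.
1 kHz ≤ fs/2 = 25.34 kHz, appears at 1 kHz.
133.86 kHz mod fs = 32.5 kHz.
32.5 kHz > fs/2 = 25.34 kHz, folds to fs − 32.5 kHz = 18.18 kHz.
49.74 kHz > fs/2 = 25.34 kHz, folds to fs − 49.74 kHz = 0.94 kHz.
3.56 kHz ≤ fs/2 = 25.34 kHz, passes unchanged.
Distinct values: {0.94 kHz, 1 kHz, 3.56 kHz, 17.6 kHz, 18.18 kHz} → 5.

5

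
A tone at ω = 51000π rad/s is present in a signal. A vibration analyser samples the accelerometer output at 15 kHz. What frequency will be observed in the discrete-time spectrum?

ω = 51000π rad/s → f = ω/(2π) = 25500 Hz = 25.5 kHz.
25.5 kHz mod fs = 10.5 kHz.
10.5 kHz > fs/2 = 7.5 kHz, folds to fs − 10.5 kHz = 4.5 kHz.

4.5 kHz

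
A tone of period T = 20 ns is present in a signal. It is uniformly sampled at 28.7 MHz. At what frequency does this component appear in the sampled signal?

T = 20 ns → f = 1/T = 50 MHz.
50 MHz mod fs = 21.3 MHz.
21.3 MHz > fs/2 = 14.35 MHz, folds to fs − 21.3 MHz = 7.4 MHz.

7.4 MHz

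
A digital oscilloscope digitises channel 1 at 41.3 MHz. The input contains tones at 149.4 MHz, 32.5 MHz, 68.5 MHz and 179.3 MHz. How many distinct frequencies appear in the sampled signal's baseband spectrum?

3

fs/2 = 20.65 MHz.
149.4 MHz mod fs = 25.5 MHz.
25.5 MHz > fs/2 = 20.65 MHz, folds to fs − 25.5 MHz = 15.8 MHz.
32.5 MHz > fs/2 = 20.65 MHz, folds to fs − 32.5 MHz = 8.8 MHz.
68.5 MHz mod fs = 27.2 MHz.
27.2 MHz > fs/2 = 20.65 MHz, folds to fs − 27.2 MHz = 14.1 MHz.
179.3 MHz mod fs = 14.1 MHz.
14.1 MHz ≤ fs/2 = 20.65 MHz, appears at 14.1 MHz.
Distinct values: {8.8 MHz, 14.1 MHz, 15.8 MHz} → 3.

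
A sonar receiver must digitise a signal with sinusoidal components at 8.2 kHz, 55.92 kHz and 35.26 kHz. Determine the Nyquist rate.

Highest-frequency component: 55.92 kHz.
Nyquist rate = 2 × 55.92 kHz = 111.84 kHz.

111.84 kHz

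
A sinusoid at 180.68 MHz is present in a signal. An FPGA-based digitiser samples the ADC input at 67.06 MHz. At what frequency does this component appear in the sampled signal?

20.5 MHz

180.68 MHz mod fs = 46.56 MHz.
46.56 MHz > fs/2 = 33.53 MHz, folds to fs − 46.56 MHz = 20.5 MHz.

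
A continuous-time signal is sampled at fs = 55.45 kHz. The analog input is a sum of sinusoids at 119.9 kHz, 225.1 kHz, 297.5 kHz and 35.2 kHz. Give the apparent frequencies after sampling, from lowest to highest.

3.3 kHz, 9 kHz, 20.25 kHz

fs/2 = 27.725 kHz.
119.9 kHz mod fs = 9 kHz.
9 kHz ≤ fs/2 = 27.725 kHz, appears at 9 kHz.
225.1 kHz mod fs = 3.3 kHz.
3.3 kHz ≤ fs/2 = 27.725 kHz, appears at 3.3 kHz.
297.5 kHz mod fs = 20.25 kHz.
20.25 kHz ≤ fs/2 = 27.725 kHz, appears at 20.25 kHz.
35.2 kHz > fs/2 = 27.725 kHz, folds to fs − 35.2 kHz = 20.25 kHz.
Distinct values: {3.3 kHz, 9 kHz, 20.25 kHz}.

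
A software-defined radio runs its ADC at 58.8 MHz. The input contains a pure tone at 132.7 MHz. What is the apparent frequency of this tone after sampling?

132.7 MHz mod fs = 15.1 MHz.
15.1 MHz ≤ fs/2 = 29.4 MHz, appears at 15.1 MHz.

15.1 MHz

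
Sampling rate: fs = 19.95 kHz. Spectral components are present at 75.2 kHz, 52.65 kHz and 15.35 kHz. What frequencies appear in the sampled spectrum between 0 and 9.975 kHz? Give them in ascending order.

4.6 kHz, 7.2 kHz

fs/2 = 9.975 kHz.
75.2 kHz mod fs = 15.35 kHz.
15.35 kHz > fs/2 = 9.975 kHz, folds to fs − 15.35 kHz = 4.6 kHz.
52.65 kHz mod fs = 12.75 kHz.
12.75 kHz > fs/2 = 9.975 kHz, folds to fs − 12.75 kHz = 7.2 kHz.
15.35 kHz > fs/2 = 9.975 kHz, folds to fs − 15.35 kHz = 4.6 kHz.
Distinct values: {4.6 kHz, 7.2 kHz}.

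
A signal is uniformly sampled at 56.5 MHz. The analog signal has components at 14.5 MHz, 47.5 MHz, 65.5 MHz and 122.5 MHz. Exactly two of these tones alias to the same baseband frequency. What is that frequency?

9 MHz

fs/2 = 28.25 MHz.
14.5 MHz ≤ fs/2 = 28.25 MHz, passes unchanged.
47.5 MHz > fs/2 = 28.25 MHz, folds to fs − 47.5 MHz = 9 MHz.
65.5 MHz mod fs = 9 MHz.
9 MHz ≤ fs/2 = 28.25 MHz, appears at 9 MHz.
122.5 MHz mod fs = 9.5 MHz.
9.5 MHz ≤ fs/2 = 28.25 MHz, appears at 9.5 MHz.
47.5 MHz and 65.5 MHz both map to 9 MHz.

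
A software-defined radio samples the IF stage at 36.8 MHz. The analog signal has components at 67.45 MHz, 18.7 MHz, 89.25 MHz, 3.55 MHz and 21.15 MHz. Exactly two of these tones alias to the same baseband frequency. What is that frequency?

15.65 MHz

fs/2 = 18.4 MHz.
67.45 MHz mod fs = 30.65 MHz.
30.65 MHz > fs/2 = 18.4 MHz, folds to fs − 30.65 MHz = 6.15 MHz.
18.7 MHz > fs/2 = 18.4 MHz, folds to fs − 18.7 MHz = 18.1 MHz.
89.25 MHz mod fs = 15.65 MHz.
15.65 MHz ≤ fs/2 = 18.4 MHz, appears at 15.65 MHz.
3.55 MHz ≤ fs/2 = 18.4 MHz, passes unchanged.
21.15 MHz > fs/2 = 18.4 MHz, folds to fs − 21.15 MHz = 15.65 MHz.
21.15 MHz and 89.25 MHz both map to 15.65 MHz.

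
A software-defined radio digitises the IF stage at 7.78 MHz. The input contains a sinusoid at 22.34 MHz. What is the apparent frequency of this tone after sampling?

1 MHz

22.34 MHz mod fs = 6.78 MHz.
6.78 MHz > fs/2 = 3.89 MHz, folds to fs − 6.78 MHz = 1 MHz.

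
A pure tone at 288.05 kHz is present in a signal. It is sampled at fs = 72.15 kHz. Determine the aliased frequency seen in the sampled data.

0.55 kHz

288.05 kHz mod fs = 71.6 kHz.
71.6 kHz > fs/2 = 36.075 kHz, folds to fs − 71.6 kHz = 0.55 kHz.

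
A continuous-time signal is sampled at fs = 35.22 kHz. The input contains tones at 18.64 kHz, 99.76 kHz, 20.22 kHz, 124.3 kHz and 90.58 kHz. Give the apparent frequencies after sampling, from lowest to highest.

fs/2 = 17.61 kHz.
18.64 kHz > fs/2 = 17.61 kHz, folds to fs − 18.64 kHz = 16.58 kHz.
99.76 kHz mod fs = 29.32 kHz.
29.32 kHz > fs/2 = 17.61 kHz, folds to fs − 29.32 kHz = 5.9 kHz.
20.22 kHz > fs/2 = 17.61 kHz, folds to fs − 20.22 kHz = 15 kHz.
124.3 kHz mod fs = 18.64 kHz.
18.64 kHz > fs/2 = 17.61 kHz, folds to fs − 18.64 kHz = 16.58 kHz.
90.58 kHz mod fs = 20.14 kHz.
20.14 kHz > fs/2 = 17.61 kHz, folds to fs − 20.14 kHz = 15.08 kHz.
Distinct values: {5.9 kHz, 15 kHz, 15.08 kHz, 16.58 kHz}.

5.9 kHz, 15 kHz, 15.08 kHz, 16.58 kHz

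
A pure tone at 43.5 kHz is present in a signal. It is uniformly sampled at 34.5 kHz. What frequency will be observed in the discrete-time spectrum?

9 kHz

43.5 kHz mod fs = 9 kHz.
9 kHz ≤ fs/2 = 17.25 kHz, appears at 9 kHz.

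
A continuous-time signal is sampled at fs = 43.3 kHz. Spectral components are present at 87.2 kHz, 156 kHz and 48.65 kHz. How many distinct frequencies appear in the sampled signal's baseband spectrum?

fs/2 = 21.65 kHz.
87.2 kHz mod fs = 0.6 kHz.
0.6 kHz ≤ fs/2 = 21.65 kHz, appears at 0.6 kHz.
156 kHz mod fs = 26.1 kHz.
26.1 kHz > fs/2 = 21.65 kHz, folds to fs − 26.1 kHz = 17.2 kHz.
48.65 kHz mod fs = 5.35 kHz.
5.35 kHz ≤ fs/2 = 21.65 kHz, appears at 5.35 kHz.
Distinct values: {0.6 kHz, 5.35 kHz, 17.2 kHz} → 3.

3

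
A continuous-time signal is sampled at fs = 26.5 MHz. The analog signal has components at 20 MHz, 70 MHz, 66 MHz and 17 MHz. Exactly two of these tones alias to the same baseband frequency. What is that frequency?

9.5 MHz

fs/2 = 13.25 MHz.
20 MHz > fs/2 = 13.25 MHz, folds to fs − 20 MHz = 6.5 MHz.
70 MHz mod fs = 17 MHz.
17 MHz > fs/2 = 13.25 MHz, folds to fs − 17 MHz = 9.5 MHz.
66 MHz mod fs = 13 MHz.
13 MHz ≤ fs/2 = 13.25 MHz, appears at 13 MHz.
17 MHz > fs/2 = 13.25 MHz, folds to fs − 17 MHz = 9.5 MHz.
17 MHz and 70 MHz both map to 9.5 MHz.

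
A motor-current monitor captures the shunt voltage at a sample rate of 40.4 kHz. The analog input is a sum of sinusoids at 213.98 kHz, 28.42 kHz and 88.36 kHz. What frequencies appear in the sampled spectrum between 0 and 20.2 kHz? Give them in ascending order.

7.56 kHz, 11.98 kHz

fs/2 = 20.2 kHz.
213.98 kHz mod fs = 11.98 kHz.
11.98 kHz ≤ fs/2 = 20.2 kHz, appears at 11.98 kHz.
28.42 kHz > fs/2 = 20.2 kHz, folds to fs − 28.42 kHz = 11.98 kHz.
88.36 kHz mod fs = 7.56 kHz.
7.56 kHz ≤ fs/2 = 20.2 kHz, appears at 7.56 kHz.
Distinct values: {7.56 kHz, 11.98 kHz}.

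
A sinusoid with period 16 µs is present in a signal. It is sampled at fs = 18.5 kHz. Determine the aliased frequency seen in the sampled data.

T = 16 µs → f = 1/T = 62.5 kHz.
62.5 kHz mod fs = 7 kHz.
7 kHz ≤ fs/2 = 9.25 kHz, appears at 7 kHz.

7 kHz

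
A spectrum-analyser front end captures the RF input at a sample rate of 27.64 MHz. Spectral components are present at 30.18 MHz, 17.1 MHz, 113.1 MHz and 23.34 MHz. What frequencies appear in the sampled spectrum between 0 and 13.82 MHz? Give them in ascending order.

2.54 MHz, 4.3 MHz, 10.54 MHz

fs/2 = 13.82 MHz.
30.18 MHz mod fs = 2.54 MHz.
2.54 MHz ≤ fs/2 = 13.82 MHz, appears at 2.54 MHz.
17.1 MHz > fs/2 = 13.82 MHz, folds to fs − 17.1 MHz = 10.54 MHz.
113.1 MHz mod fs = 2.54 MHz.
2.54 MHz ≤ fs/2 = 13.82 MHz, appears at 2.54 MHz.
23.34 MHz > fs/2 = 13.82 MHz, folds to fs − 23.34 MHz = 4.3 MHz.
Distinct values: {2.54 MHz, 4.3 MHz, 10.54 MHz}.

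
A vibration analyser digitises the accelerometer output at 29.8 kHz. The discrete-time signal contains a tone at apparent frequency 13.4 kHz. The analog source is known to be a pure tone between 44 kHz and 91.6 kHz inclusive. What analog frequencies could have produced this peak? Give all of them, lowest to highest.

46.2 kHz, 73 kHz, 76 kHz

Frequencies that alias to 13.4 kHz are k·fs ± 13.4 kHz for integer k ≥ 0.
k=0: 13.4 kHz.
k=1: 16.4 kHz, 43.2 kHz.
k=2: 46.2 kHz, 73 kHz.
k=3: 76 kHz, 102.8 kHz.
k=4: 105.8 kHz, 132.6 kHz.
Within [44 kHz, 91.6 kHz]: 46.2 kHz, 73 kHz, 76 kHz.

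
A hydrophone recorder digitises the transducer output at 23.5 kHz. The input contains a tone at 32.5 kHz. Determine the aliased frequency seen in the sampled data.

9 kHz

32.5 kHz mod fs = 9 kHz.
9 kHz ≤ fs/2 = 11.75 kHz, appears at 9 kHz.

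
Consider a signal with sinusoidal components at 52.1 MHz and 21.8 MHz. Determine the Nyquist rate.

Highest-frequency component: 52.1 MHz.
Nyquist rate = 2 × 52.1 MHz = 104.2 MHz.

104.2 MHz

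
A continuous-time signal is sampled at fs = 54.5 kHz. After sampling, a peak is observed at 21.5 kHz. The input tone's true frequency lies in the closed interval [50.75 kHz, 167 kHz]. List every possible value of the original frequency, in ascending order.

Frequencies that alias to 21.5 kHz are k·fs ± 21.5 kHz for integer k ≥ 0.
k=0: 21.5 kHz.
k=1: 33 kHz, 76 kHz.
k=2: 87.5 kHz, 130.5 kHz.
k=3: 142 kHz, 185 kHz.
k=4: 196.5 kHz, 239.5 kHz.
Within [50.75 kHz, 167 kHz]: 76 kHz, 87.5 kHz, 130.5 kHz, 142 kHz.

76 kHz, 87.5 kHz, 130.5 kHz, 142 kHz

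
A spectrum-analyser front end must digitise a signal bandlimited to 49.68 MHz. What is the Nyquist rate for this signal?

99.36 MHz

Nyquist rate = 2 × 49.68 MHz = 99.36 MHz.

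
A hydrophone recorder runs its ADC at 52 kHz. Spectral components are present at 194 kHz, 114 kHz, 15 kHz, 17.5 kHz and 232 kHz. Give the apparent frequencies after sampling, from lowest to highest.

fs/2 = 26 kHz.
194 kHz mod fs = 38 kHz.
38 kHz > fs/2 = 26 kHz, folds to fs − 38 kHz = 14 kHz.
114 kHz mod fs = 10 kHz.
10 kHz ≤ fs/2 = 26 kHz, appears at 10 kHz.
15 kHz ≤ fs/2 = 26 kHz, passes unchanged.
17.5 kHz ≤ fs/2 = 26 kHz, passes unchanged.
232 kHz mod fs = 24 kHz.
24 kHz ≤ fs/2 = 26 kHz, appears at 24 kHz.
Distinct values: {10 kHz, 14 kHz, 15 kHz, 17.5 kHz, 24 kHz}.

10 kHz, 14 kHz, 15 kHz, 17.5 kHz, 24 kHz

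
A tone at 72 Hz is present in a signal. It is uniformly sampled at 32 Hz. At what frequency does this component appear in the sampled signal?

8 Hz

72 Hz mod fs = 8 Hz.
8 Hz ≤ fs/2 = 16 Hz, appears at 8 Hz.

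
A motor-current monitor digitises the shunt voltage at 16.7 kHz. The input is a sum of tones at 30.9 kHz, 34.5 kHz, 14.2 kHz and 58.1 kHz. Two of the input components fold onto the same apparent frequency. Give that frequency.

2.5 kHz

fs/2 = 8.35 kHz.
30.9 kHz mod fs = 14.2 kHz.
14.2 kHz > fs/2 = 8.35 kHz, folds to fs − 14.2 kHz = 2.5 kHz.
34.5 kHz mod fs = 1.1 kHz.
1.1 kHz ≤ fs/2 = 8.35 kHz, appears at 1.1 kHz.
14.2 kHz > fs/2 = 8.35 kHz, folds to fs − 14.2 kHz = 2.5 kHz.
58.1 kHz mod fs = 8 kHz.
8 kHz ≤ fs/2 = 8.35 kHz, appears at 8 kHz.
14.2 kHz and 30.9 kHz both map to 2.5 kHz.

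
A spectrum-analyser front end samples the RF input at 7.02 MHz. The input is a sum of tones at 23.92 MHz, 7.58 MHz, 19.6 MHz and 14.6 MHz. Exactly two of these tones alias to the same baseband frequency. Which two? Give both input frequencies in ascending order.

fs/2 = 3.51 MHz.
23.92 MHz mod fs = 2.86 MHz.
2.86 MHz ≤ fs/2 = 3.51 MHz, appears at 2.86 MHz.
7.58 MHz mod fs = 0.56 MHz.
0.56 MHz ≤ fs/2 = 3.51 MHz, appears at 0.56 MHz.
19.6 MHz mod fs = 5.56 MHz.
5.56 MHz > fs/2 = 3.51 MHz, folds to fs − 5.56 MHz = 1.46 MHz.
14.6 MHz mod fs = 0.56 MHz.
0.56 MHz ≤ fs/2 = 3.51 MHz, appears at 0.56 MHz.
7.58 MHz and 14.6 MHz both map to 0.56 MHz.

7.58 MHz, 14.6 MHz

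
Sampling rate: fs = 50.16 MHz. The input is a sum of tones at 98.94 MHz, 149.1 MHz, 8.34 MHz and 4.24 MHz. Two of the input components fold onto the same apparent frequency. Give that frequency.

fs/2 = 25.08 MHz.
98.94 MHz mod fs = 48.78 MHz.
48.78 MHz > fs/2 = 25.08 MHz, folds to fs − 48.78 MHz = 1.38 MHz.
149.1 MHz mod fs = 48.78 MHz.
48.78 MHz > fs/2 = 25.08 MHz, folds to fs − 48.78 MHz = 1.38 MHz.
8.34 MHz ≤ fs/2 = 25.08 MHz, passes unchanged.
4.24 MHz ≤ fs/2 = 25.08 MHz, passes unchanged.
98.94 MHz and 149.1 MHz both map to 1.38 MHz.

1.38 MHz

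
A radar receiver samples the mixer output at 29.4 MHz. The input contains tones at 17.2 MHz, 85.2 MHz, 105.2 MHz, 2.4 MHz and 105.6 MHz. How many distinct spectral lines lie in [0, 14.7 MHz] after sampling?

5

fs/2 = 14.7 MHz.
17.2 MHz > fs/2 = 14.7 MHz, folds to fs − 17.2 MHz = 12.2 MHz.
85.2 MHz mod fs = 26.4 MHz.
26.4 MHz > fs/2 = 14.7 MHz, folds to fs − 26.4 MHz = 3 MHz.
105.2 MHz mod fs = 17 MHz.
17 MHz > fs/2 = 14.7 MHz, folds to fs − 17 MHz = 12.4 MHz.
2.4 MHz ≤ fs/2 = 14.7 MHz, passes unchanged.
105.6 MHz mod fs = 17.4 MHz.
17.4 MHz > fs/2 = 14.7 MHz, folds to fs − 17.4 MHz = 12 MHz.
Distinct values: {2.4 MHz, 3 MHz, 12 MHz, 12.2 MHz, 12.4 MHz} → 5.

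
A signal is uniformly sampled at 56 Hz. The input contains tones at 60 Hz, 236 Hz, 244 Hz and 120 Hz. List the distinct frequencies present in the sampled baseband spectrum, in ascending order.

fs/2 = 28 Hz.
60 Hz mod fs = 4 Hz.
4 Hz ≤ fs/2 = 28 Hz, appears at 4 Hz.
236 Hz mod fs = 12 Hz.
12 Hz ≤ fs/2 = 28 Hz, appears at 12 Hz.
244 Hz mod fs = 20 Hz.
20 Hz ≤ fs/2 = 28 Hz, appears at 20 Hz.
120 Hz mod fs = 8 Hz.
8 Hz ≤ fs/2 = 28 Hz, appears at 8 Hz.
Distinct values: {4 Hz, 8 Hz, 12 Hz, 20 Hz}.

4 Hz, 8 Hz, 12 Hz, 20 Hz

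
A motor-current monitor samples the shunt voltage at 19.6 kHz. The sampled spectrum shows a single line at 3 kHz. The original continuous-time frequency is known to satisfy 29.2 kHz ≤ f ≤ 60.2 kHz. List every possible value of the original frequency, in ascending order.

36.2 kHz, 42.2 kHz, 55.8 kHz

Frequencies that alias to 3 kHz are k·fs ± 3 kHz for integer k ≥ 0.
k=0: 3 kHz.
k=1: 16.6 kHz, 22.6 kHz.
k=2: 36.2 kHz, 42.2 kHz.
k=3: 55.8 kHz, 61.8 kHz.
k=4: 75.4 kHz, 81.4 kHz.
Within [29.2 kHz, 60.2 kHz]: 36.2 kHz, 42.2 kHz, 55.8 kHz.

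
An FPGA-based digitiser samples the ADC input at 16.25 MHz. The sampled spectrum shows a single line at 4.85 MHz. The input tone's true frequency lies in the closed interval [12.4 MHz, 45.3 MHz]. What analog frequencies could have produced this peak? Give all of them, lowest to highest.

Frequencies that alias to 4.85 MHz are k·fs ± 4.85 MHz for integer k ≥ 0.
k=0: 4.85 MHz.
k=1: 11.4 MHz, 21.1 MHz.
k=2: 27.65 MHz, 37.35 MHz.
k=3: 43.9 MHz, 53.6 MHz.
k=4: 60.15 MHz, 69.85 MHz.
Within [12.4 MHz, 45.3 MHz]: 21.1 MHz, 27.65 MHz, 37.35 MHz, 43.9 MHz.

21.1 MHz, 27.65 MHz, 37.35 MHz, 43.9 MHz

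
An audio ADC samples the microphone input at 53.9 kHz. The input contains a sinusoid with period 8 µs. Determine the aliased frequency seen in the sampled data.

17.2 kHz

T = 8 µs → f = 1/T = 125 kHz.
125 kHz mod fs = 17.2 kHz.
17.2 kHz ≤ fs/2 = 26.95 kHz, appears at 17.2 kHz.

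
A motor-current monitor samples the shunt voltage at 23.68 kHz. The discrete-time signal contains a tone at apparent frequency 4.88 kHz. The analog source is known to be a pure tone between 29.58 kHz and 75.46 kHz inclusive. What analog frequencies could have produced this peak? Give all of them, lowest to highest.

42.48 kHz, 52.24 kHz, 66.16 kHz

Frequencies that alias to 4.88 kHz are k·fs ± 4.88 kHz for integer k ≥ 0.
k=0: 4.88 kHz.
k=1: 18.8 kHz, 28.56 kHz.
k=2: 42.48 kHz, 52.24 kHz.
k=3: 66.16 kHz, 75.92 kHz.
k=4: 89.84 kHz, 99.6 kHz.
Within [29.58 kHz, 75.46 kHz]: 42.48 kHz, 52.24 kHz, 66.16 kHz.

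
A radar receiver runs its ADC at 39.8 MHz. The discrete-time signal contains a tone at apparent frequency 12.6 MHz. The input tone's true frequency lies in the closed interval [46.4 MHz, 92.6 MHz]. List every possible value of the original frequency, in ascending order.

Frequencies that alias to 12.6 MHz are k·fs ± 12.6 MHz for integer k ≥ 0.
k=0: 12.6 MHz.
k=1: 27.2 MHz, 52.4 MHz.
k=2: 67 MHz, 92.2 MHz.
k=3: 106.8 MHz, 132 MHz.
Within [46.4 MHz, 92.6 MHz]: 52.4 MHz, 67 MHz, 92.2 MHz.

52.4 MHz, 67 MHz, 92.2 MHz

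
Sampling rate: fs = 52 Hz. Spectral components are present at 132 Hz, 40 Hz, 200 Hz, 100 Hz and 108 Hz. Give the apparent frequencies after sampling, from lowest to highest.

fs/2 = 26 Hz.
132 Hz mod fs = 28 Hz.
28 Hz > fs/2 = 26 Hz, folds to fs − 28 Hz = 24 Hz.
40 Hz > fs/2 = 26 Hz, folds to fs − 40 Hz = 12 Hz.
200 Hz mod fs = 44 Hz.
44 Hz > fs/2 = 26 Hz, folds to fs − 44 Hz = 8 Hz.
100 Hz mod fs = 48 Hz.
48 Hz > fs/2 = 26 Hz, folds to fs − 48 Hz = 4 Hz.
108 Hz mod fs = 4 Hz.
4 Hz ≤ fs/2 = 26 Hz, appears at 4 Hz.
Distinct values: {4 Hz, 8 Hz, 12 Hz, 24 Hz}.

4 Hz, 8 Hz, 12 Hz, 24 Hz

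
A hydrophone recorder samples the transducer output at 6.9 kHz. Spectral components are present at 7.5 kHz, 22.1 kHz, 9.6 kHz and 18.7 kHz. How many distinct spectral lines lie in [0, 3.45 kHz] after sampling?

4

fs/2 = 3.45 kHz.
7.5 kHz mod fs = 0.6 kHz.
0.6 kHz ≤ fs/2 = 3.45 kHz, appears at 0.6 kHz.
22.1 kHz mod fs = 1.4 kHz.
1.4 kHz ≤ fs/2 = 3.45 kHz, appears at 1.4 kHz.
9.6 kHz mod fs = 2.7 kHz.
2.7 kHz ≤ fs/2 = 3.45 kHz, appears at 2.7 kHz.
18.7 kHz mod fs = 4.9 kHz.
4.9 kHz > fs/2 = 3.45 kHz, folds to fs − 4.9 kHz = 2 kHz.
Distinct values: {0.6 kHz, 1.4 kHz, 2 kHz, 2.7 kHz} → 4.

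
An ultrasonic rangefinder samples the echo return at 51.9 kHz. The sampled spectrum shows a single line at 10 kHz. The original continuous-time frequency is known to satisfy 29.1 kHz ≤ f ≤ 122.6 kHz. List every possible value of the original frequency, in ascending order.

Frequencies that alias to 10 kHz are k·fs ± 10 kHz for integer k ≥ 0.
k=0: 10 kHz.
k=1: 41.9 kHz, 61.9 kHz.
k=2: 93.8 kHz, 113.8 kHz.
k=3: 145.7 kHz, 165.7 kHz.
Within [29.1 kHz, 122.6 kHz]: 41.9 kHz, 61.9 kHz, 93.8 kHz, 113.8 kHz.

41.9 kHz, 61.9 kHz, 93.8 kHz, 113.8 kHz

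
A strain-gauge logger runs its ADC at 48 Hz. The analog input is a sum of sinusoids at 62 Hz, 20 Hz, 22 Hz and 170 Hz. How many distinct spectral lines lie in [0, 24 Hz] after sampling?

fs/2 = 24 Hz.
62 Hz mod fs = 14 Hz.
14 Hz ≤ fs/2 = 24 Hz, appears at 14 Hz.
20 Hz ≤ fs/2 = 24 Hz, passes unchanged.
22 Hz ≤ fs/2 = 24 Hz, passes unchanged.
170 Hz mod fs = 26 Hz.
26 Hz > fs/2 = 24 Hz, folds to fs − 26 Hz = 22 Hz.
Distinct values: {14 Hz, 20 Hz, 22 Hz} → 3.

3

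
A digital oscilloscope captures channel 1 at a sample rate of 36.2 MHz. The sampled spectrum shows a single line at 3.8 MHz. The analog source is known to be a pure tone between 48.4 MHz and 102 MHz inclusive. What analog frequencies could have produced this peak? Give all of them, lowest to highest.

Frequencies that alias to 3.8 MHz are k·fs ± 3.8 MHz for integer k ≥ 0.
k=0: 3.8 MHz.
k=1: 32.4 MHz, 40 MHz.
k=2: 68.6 MHz, 76.2 MHz.
k=3: 104.8 MHz, 112.4 MHz.
Within [48.4 MHz, 102 MHz]: 68.6 MHz, 76.2 MHz.

68.6 MHz, 76.2 MHz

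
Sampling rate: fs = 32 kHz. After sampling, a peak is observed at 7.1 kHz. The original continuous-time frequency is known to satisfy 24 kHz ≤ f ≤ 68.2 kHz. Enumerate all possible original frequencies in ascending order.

Frequencies that alias to 7.1 kHz are k·fs ± 7.1 kHz for integer k ≥ 0.
k=0: 7.1 kHz.
k=1: 24.9 kHz, 39.1 kHz.
k=2: 56.9 kHz, 71.1 kHz.
k=3: 88.9 kHz, 103.1 kHz.
Within [24 kHz, 68.2 kHz]: 24.9 kHz, 39.1 kHz, 56.9 kHz.

24.9 kHz, 39.1 kHz, 56.9 kHz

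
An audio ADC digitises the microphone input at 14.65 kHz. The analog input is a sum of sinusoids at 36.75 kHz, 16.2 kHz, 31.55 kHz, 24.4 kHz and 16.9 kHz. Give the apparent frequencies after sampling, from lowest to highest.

1.55 kHz, 2.25 kHz, 4.9 kHz, 7.2 kHz

fs/2 = 7.325 kHz.
36.75 kHz mod fs = 7.45 kHz.
7.45 kHz > fs/2 = 7.325 kHz, folds to fs − 7.45 kHz = 7.2 kHz.
16.2 kHz mod fs = 1.55 kHz.
1.55 kHz ≤ fs/2 = 7.325 kHz, appears at 1.55 kHz.
31.55 kHz mod fs = 2.25 kHz.
2.25 kHz ≤ fs/2 = 7.325 kHz, appears at 2.25 kHz.
24.4 kHz mod fs = 9.75 kHz.
9.75 kHz > fs/2 = 7.325 kHz, folds to fs − 9.75 kHz = 4.9 kHz.
16.9 kHz mod fs = 2.25 kHz.
2.25 kHz ≤ fs/2 = 7.325 kHz, appears at 2.25 kHz.
Distinct values: {1.55 kHz, 2.25 kHz, 4.9 kHz, 7.2 kHz}.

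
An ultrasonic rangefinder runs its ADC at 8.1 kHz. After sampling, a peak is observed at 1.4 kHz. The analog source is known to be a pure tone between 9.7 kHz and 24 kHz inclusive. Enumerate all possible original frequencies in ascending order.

Frequencies that alias to 1.4 kHz are k·fs ± 1.4 kHz for integer k ≥ 0.
k=0: 1.4 kHz.
k=1: 6.7 kHz, 9.5 kHz.
k=2: 14.8 kHz, 17.6 kHz.
k=3: 22.9 kHz, 25.7 kHz.
k=4: 31 kHz, 33.8 kHz.
Within [9.7 kHz, 24 kHz]: 14.8 kHz, 17.6 kHz, 22.9 kHz.

14.8 kHz, 17.6 kHz, 22.9 kHz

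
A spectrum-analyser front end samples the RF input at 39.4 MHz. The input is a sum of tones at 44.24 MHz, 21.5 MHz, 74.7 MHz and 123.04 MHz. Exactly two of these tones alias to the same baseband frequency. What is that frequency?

fs/2 = 19.7 MHz.
44.24 MHz mod fs = 4.84 MHz.
4.84 MHz ≤ fs/2 = 19.7 MHz, appears at 4.84 MHz.
21.5 MHz > fs/2 = 19.7 MHz, folds to fs − 21.5 MHz = 17.9 MHz.
74.7 MHz mod fs = 35.3 MHz.
35.3 MHz > fs/2 = 19.7 MHz, folds to fs − 35.3 MHz = 4.1 MHz.
123.04 MHz mod fs = 4.84 MHz.
4.84 MHz ≤ fs/2 = 19.7 MHz, appears at 4.84 MHz.
44.24 MHz and 123.04 MHz both map to 4.84 MHz.

4.84 MHz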